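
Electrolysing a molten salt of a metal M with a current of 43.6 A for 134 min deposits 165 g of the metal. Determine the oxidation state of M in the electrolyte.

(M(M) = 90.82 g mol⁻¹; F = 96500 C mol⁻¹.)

+2

Q = I·t = 43.60 A × 8040.0 s = 350500 C, so n(e⁻) = 350500/96500 = 3.633 mol.
n(M) deposited = 165 / 90.82 = 1.817 mol.
Electrons per atom = n(e⁻)/n(M) = 3.633 / 1.817 = 2.00 ≈ 2, so the ion is M²⁺.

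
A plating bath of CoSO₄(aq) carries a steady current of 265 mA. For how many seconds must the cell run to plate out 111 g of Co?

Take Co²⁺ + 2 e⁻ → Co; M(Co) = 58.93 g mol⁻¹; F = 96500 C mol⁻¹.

n(Co) = m/M = 111 / 58.93 = 1.884 mol.
Each Co atom requires 2 electrons, so n(e⁻) = 2 × 1.884 = 3.767 mol.
Q = n(e⁻)·F = 3.767 × 96500 = 363500 C.
t = Q/I = 363500 / 0.2650 A = 1372000 s.

1.37 × 10⁶ s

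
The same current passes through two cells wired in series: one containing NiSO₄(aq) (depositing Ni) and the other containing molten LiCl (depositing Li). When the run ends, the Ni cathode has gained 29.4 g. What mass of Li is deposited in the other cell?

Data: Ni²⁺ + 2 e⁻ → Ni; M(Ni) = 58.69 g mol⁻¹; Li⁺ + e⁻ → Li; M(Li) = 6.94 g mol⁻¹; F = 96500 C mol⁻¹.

n(Ni) = 29.4 / 58.69 = 0.5009 mol.
Since Ni²⁺ + 2 e⁻ → Ni, n(e⁻) passed = 2 × 0.5009 = 1.002 mol.
Cells in series carry the same charge, so the same 1.002 mol of electrons passes through cell 2.
Li⁺ + e⁻ → Li, so n(Li) = 1.002 / 1 = 1.002 mol.
m(Li) = 1.002 × 6.94 = 6.95 g.

6.95 g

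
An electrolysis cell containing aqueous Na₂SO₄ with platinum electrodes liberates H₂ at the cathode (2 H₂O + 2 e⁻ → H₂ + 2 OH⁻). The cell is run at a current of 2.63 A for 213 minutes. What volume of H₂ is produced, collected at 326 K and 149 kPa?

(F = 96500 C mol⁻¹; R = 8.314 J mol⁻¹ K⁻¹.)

Q = I·t = 2.630 A × 12780 s = 33610 C.
n(e⁻) = Q/F = 33610 / 96500 = 0.3483 mol.
2 electrons are transferred per H₂ molecule, so n(H₂) = 0.3483 / 2 = 0.1742 mol.
V = nRT/P = (0.1742 × 8.314 × 326) / (149 × 10³ Pa) = 0.00317 m³ = 3.17 L.

3.17 L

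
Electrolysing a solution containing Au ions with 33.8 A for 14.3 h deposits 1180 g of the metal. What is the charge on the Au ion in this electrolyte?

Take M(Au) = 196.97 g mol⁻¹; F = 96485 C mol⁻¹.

+3

Q = I·t = 33.80 A × 51480 s = 1740000 C, so n(e⁻) = 1740000/96485 = 18.03 mol.
n(Au) deposited = 1180 / 196.97 = 5.991 mol.
Electrons per atom = n(e⁻)/n(Au) = 18.03 / 5.991 = 3.01 ≈ 3, so the ion is Au³⁺.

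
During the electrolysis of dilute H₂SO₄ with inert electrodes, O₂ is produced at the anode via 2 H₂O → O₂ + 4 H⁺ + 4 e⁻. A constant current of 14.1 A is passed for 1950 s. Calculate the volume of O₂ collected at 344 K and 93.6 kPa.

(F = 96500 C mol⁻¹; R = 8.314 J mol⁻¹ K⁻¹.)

2.18 L

Q = I·t = 14.10 A × 1950.0 s = 27500 C.
n(e⁻) = Q/F = 27500 / 96500 = 0.2849 mol.
4 electrons are transferred per O₂ molecule, so n(O₂) = 0.2849 / 4 = 0.07123 mol.
V = nRT/P = (0.07123 × 8.314 × 344) / (93.6 × 10³ Pa) = 0.00218 m³ = 2.18 L.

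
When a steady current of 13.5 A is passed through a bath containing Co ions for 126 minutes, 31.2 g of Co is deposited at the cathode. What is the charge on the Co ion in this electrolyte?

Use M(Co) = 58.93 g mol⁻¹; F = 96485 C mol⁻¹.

Q = I·t = 13.50 A × 7560.0 s = 102100 C, so n(e⁻) = 102100/96485 = 1.058 mol.
n(Co) deposited = 31.2 / 58.93 = 0.5294 mol.
Electrons per atom = n(e⁻)/n(Co) = 1.058 / 0.5294 = 2.00 ≈ 2, so the ion is Co²⁺.

+2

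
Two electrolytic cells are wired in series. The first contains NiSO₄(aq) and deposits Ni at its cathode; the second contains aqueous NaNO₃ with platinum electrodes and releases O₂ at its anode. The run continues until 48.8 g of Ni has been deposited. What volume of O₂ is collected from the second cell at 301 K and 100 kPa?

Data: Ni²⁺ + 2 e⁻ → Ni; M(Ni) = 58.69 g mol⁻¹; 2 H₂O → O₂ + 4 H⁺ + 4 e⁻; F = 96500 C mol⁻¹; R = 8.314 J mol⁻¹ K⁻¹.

10.4 L

n(Ni) = 48.8 / 58.69 = 0.8315 mol, so n(e⁻) = 2 × 0.8315 = 1.663 mol.
The cells are in series, so the same 1.663 mol of electrons passes through the second cell.
2 H₂O → O₂ + 4 H⁺ + 4 e⁻ — 4 mol e⁻ per mol O₂, so n(O₂) = 1.663/4 = 0.4157 mol.
V = nRT/P = (0.4157 × 8.314 × 301) / (100 × 10³) = 0.0104 m³ = 10.4 L.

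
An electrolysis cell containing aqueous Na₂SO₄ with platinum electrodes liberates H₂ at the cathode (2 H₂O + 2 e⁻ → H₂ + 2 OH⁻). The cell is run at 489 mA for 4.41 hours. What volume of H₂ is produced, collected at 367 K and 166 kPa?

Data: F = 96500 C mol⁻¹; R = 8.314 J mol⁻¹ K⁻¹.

0.739 L

Q = I·t = 0.4890 A × 15876 s = 7763 C.
n(e⁻) = Q/F = 7763 / 96500 = 0.08045 mol.
2 electrons are transferred per H₂ molecule, so n(H₂) = 0.08045 / 2 = 0.04022 mol.
V = nRT/P = (0.04022 × 8.314 × 367) / (166 × 10³ Pa) = 7.39 × 10⁻⁴ m³ = 0.739 L.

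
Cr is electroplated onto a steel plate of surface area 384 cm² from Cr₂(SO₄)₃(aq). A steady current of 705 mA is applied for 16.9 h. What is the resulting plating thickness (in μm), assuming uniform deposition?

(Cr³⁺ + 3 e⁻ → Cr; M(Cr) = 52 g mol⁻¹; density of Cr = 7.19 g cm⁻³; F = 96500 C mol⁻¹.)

Q = I·t = 0.7050 × 60840 = 42890 C; n(e⁻) = 0.4445 mol.
n(Cr) = n(e⁻)/3 = 0.1482 mol, so m = 0.1482 × 52 = 7.704 g.
Volume = m/ρ = 7.704 / 7.19 = 1.072 cm³.
Thickness = V/A = 1.072 / 384 = 0.00279 cm = 27.9 μm.

27.9 μm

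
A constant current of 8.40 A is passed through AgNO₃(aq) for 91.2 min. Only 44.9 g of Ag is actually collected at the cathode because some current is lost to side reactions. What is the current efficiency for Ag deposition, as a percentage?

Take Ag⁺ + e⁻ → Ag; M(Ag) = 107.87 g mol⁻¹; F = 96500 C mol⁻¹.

87.4 %

Q = I·t = 8.400 × 5472.0 = 45960 C; n(e⁻) = 45960/96500 = 0.4763 mol.
Theoretical n(Ag) = n(e⁻)/1 = 0.4763 mol, i.e. m_theo = 0.4763 × 107.87 = 51.38 g.
Efficiency = m_actual / m_theo = 44.9 / 51.38 = 87.4 %.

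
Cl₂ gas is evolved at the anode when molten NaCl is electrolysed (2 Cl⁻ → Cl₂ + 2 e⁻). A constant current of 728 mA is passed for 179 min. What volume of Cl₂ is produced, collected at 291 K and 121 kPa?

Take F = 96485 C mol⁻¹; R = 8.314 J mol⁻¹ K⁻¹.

Q = I·t = 0.7280 A × 10740 s = 7819 C.
n(e⁻) = Q/F = 7819 / 96485 = 0.08104 mol.
2 electrons are transferred per Cl₂ molecule, so n(Cl₂) = 0.08104 / 2 = 0.04052 mol.
V = nRT/P = (0.04052 × 8.314 × 291) / (121 × 10³ Pa) = 8.10 × 10⁻⁴ m³ = 0.810 L.

0.810 L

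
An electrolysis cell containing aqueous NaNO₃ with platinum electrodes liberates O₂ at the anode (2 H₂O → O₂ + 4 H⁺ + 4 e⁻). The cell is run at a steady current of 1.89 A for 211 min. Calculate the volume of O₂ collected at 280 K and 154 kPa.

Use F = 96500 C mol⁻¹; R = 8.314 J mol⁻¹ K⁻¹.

Q = I·t = 1.890 A × 12660 s = 23930 C.
n(e⁻) = Q/F = 23930 / 96500 = 0.2480 mol.
4 electrons are transferred per O₂ molecule, so n(O₂) = 0.2480 / 4 = 0.06199 mol.
V = nRT/P = (0.06199 × 8.314 × 280) / (154 × 10³ Pa) = 9.37 × 10⁻⁴ m³ = 0.937 L.

0.937 L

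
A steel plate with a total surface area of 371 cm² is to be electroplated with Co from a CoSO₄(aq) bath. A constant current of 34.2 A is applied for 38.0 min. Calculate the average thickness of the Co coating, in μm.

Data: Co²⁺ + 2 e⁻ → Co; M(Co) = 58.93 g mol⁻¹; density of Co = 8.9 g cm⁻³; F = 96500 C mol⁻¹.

72.1 μm

Q = I·t = 34.20 × 2280.0 = 77980 C; n(e⁻) = 0.8080 mol.
n(Co) = n(e⁻)/2 = 0.4040 mol, so m = 0.4040 × 58.93 = 23.81 g.
Volume = m/ρ = 23.81 / 8.9 = 2.675 cm³.
Thickness = V/A = 2.675 / 371 = 0.00721 cm = 72.1 μm.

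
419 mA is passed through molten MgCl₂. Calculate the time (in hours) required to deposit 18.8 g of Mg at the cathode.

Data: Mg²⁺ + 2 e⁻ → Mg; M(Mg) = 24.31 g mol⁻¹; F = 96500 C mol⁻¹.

n(Mg) = m/M = 18.8 / 24.31 = 0.7733 mol.
Each Mg atom requires 2 electrons, so n(e⁻) = 2 × 0.7733 = 1.547 mol.
Q = n(e⁻)·F = 1.547 × 96500 = 149300 C.
t = Q/I = 149300 / 0.4190 A = 356200 s = 98.9 h.

98.9 h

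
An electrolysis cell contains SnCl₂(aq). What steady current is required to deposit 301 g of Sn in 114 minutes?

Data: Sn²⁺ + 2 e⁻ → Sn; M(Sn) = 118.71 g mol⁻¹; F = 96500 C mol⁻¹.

71.5 A

n(Sn) = 301 / 118.71 = 2.536 mol.
n(e⁻) = 2 × 2.536 = 5.071 mol.
Q = n(e⁻)·F = 5.071 × 96500 = 489400 C.
I = Q/t = 489400 / 6840.0 s = 71.5 A.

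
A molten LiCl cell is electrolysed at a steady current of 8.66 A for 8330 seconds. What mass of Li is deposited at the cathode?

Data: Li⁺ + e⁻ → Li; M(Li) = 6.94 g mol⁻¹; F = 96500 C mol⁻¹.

5.19 g

Q = I·t = 8.660 A × 8330.0 s = 72140 C.
n(e⁻) = Q/F = 72140 / 96500 = 0.7475 mol.
Li⁺ + e⁻ → Li, so n(Li) = n(e⁻)/1 = 0.7475 mol.
m = n·M = 0.7475 × 6.94 = 5.19 g.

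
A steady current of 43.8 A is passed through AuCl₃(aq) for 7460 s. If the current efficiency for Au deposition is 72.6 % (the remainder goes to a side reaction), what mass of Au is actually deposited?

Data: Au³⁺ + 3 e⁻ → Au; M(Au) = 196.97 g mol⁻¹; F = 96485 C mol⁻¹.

161 g

Q = I·t = 43.80 × 7460.0 = 326700 C.
n(e⁻) = 326700/96485 = 3.387 mol; theoretically n(Au) = 3.387/3 = 1.129 mol, m_theo = 222.3 g.
At 72.6 % efficiency, m_actual = 0.726 × 222.3 = 161 g.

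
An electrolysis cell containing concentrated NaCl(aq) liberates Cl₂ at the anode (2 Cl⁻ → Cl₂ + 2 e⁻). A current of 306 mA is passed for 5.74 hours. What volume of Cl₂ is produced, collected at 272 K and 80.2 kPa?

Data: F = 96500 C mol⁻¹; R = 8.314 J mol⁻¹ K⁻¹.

Q = I·t = 0.3060 A × 20664 s = 6323 C.
n(e⁻) = Q/F = 6323 / 96500 = 0.06553 mol.
2 electrons are transferred per Cl₂ molecule, so n(Cl₂) = 0.06553 / 2 = 0.03276 mol.
V = nRT/P = (0.03276 × 8.314 × 272) / (80.2 × 10³ Pa) = 9.24 × 10⁻⁴ m³ = 0.924 L.

0.924 L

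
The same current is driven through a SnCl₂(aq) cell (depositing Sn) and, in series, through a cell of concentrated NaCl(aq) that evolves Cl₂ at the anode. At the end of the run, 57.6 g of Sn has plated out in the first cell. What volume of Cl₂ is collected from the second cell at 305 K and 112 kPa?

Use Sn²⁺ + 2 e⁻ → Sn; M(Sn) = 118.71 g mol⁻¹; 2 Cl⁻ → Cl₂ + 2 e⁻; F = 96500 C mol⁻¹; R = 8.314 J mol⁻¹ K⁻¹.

11.0 L

n(Sn) = 57.6 / 118.71 = 0.4852 mol, so n(e⁻) = 2 × 0.4852 = 0.9704 mol.
The cells are in series, so the same 0.9704 mol of electrons passes through the second cell.
2 Cl⁻ → Cl₂ + 2 e⁻ — 2 mol e⁻ per mol Cl₂, so n(Cl₂) = 0.9704/2 = 0.4852 mol.
V = nRT/P = (0.4852 × 8.314 × 305) / (112 × 10³) = 0.0110 m³ = 11.0 L.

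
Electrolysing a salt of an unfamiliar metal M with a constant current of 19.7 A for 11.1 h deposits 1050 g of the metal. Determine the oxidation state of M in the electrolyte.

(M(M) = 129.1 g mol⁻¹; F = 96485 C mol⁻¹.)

Q = I·t = 19.70 A × 39960 s = 787200 C, so n(e⁻) = 787200/96485 = 8.159 mol.
n(M) deposited = 1050 / 129.1 = 8.133 mol.
Electrons per atom = n(e⁻)/n(M) = 8.159 / 8.133 = 1.00 ≈ 1, so the ion is M⁺.

+1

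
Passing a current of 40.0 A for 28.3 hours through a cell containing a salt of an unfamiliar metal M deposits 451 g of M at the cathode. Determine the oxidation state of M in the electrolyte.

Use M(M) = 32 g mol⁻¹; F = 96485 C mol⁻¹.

Q = I·t = 40.00 A × 101880 s = 4075000 C, so n(e⁻) = 4075000/96485 = 42.24 mol.
n(M) deposited = 451 / 32 = 14.09 mol.
Electrons per atom = n(e⁻)/n(M) = 42.24 / 14.09 = 3.00 ≈ 3, so the ion is M³⁺.

+3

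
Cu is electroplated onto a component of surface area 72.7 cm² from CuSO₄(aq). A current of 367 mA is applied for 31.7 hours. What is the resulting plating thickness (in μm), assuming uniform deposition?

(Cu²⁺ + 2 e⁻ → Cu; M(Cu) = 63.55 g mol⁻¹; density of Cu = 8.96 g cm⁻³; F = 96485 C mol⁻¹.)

Q = I·t = 0.3670 × 114120 = 41880 C; n(e⁻) = 0.4341 mol.
n(Cu) = n(e⁻)/2 = 0.2170 mol, so m = 0.2170 × 63.55 = 13.79 g.
Volume = m/ρ = 13.79 / 8.96 = 1.539 cm³.
Thickness = V/A = 1.539 / 72.7 = 0.0212 cm = 212 μm.

212 μm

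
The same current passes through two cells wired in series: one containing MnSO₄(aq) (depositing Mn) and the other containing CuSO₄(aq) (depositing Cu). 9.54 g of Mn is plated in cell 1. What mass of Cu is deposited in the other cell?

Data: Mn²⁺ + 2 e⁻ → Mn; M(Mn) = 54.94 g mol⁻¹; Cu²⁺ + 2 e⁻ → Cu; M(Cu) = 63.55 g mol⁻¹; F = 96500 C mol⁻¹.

n(Mn) = 9.54 / 54.94 = 0.1736 mol.
Since Mn²⁺ + 2 e⁻ → Mn, n(e⁻) passed = 2 × 0.1736 = 0.3473 mol.
Cells in series carry the same charge, so the same 0.3473 mol of electrons passes through cell 2.
Cu²⁺ + 2 e⁻ → Cu, so n(Cu) = 0.3473 / 2 = 0.1736 mol.
m(Cu) = 0.1736 × 63.55 = 11.0 g.

11.0 g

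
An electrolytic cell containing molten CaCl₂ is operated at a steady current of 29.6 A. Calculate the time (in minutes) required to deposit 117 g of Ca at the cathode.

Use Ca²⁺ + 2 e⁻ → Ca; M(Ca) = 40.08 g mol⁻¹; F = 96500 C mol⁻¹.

317 min

n(Ca) = m/M = 117 / 40.08 = 2.919 mol.
Each Ca atom requires 2 electrons, so n(e⁻) = 2 × 2.919 = 5.838 mol.
Q = n(e⁻)·F = 5.838 × 96500 = 563400 C.
t = Q/I = 563400 / 29.60 A = 19030 s = 317 min.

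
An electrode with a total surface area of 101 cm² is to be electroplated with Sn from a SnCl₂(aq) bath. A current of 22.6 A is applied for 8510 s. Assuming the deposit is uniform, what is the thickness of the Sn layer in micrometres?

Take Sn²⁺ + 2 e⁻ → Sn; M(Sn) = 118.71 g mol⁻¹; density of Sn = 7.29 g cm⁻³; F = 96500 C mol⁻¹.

1610 μm

Q = I·t = 22.60 × 8510.0 = 192300 C; n(e⁻) = 1.993 mol.
n(Sn) = n(e⁻)/2 = 0.9965 mol, so m = 0.9965 × 118.71 = 118.3 g.
Volume = m/ρ = 118.3 / 7.29 = 16.23 cm³.
Thickness = V/A = 16.23 / 101 = 0.161 cm = 1610 μm.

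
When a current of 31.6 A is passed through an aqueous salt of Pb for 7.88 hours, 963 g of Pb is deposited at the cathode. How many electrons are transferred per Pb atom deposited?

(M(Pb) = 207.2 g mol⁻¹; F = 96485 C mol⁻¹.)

Q = I·t = 31.60 A × 28368 s = 896400 C, so n(e⁻) = 896400/96485 = 9.291 mol.
n(Pb) deposited = 963 / 207.2 = 4.648 mol.
Electrons per atom = n(e⁻)/n(Pb) = 9.291 / 4.648 = 2.00 ≈ 2, so the ion is Pb²⁺.

2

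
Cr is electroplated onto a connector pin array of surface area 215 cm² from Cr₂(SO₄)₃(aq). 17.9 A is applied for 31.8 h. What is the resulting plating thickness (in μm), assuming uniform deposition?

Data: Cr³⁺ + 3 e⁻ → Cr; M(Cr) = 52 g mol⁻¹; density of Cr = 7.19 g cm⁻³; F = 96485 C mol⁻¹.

2380 μm

Q = I·t = 17.90 × 114480 = 2049000 C; n(e⁻) = 21.24 mol.
n(Cr) = n(e⁻)/3 = 7.079 mol, so m = 7.079 × 52 = 368.1 g.
Volume = m/ρ = 368.1 / 7.19 = 51.20 cm³.
Thickness = V/A = 51.20 / 215 = 0.238 cm = 2380 μm.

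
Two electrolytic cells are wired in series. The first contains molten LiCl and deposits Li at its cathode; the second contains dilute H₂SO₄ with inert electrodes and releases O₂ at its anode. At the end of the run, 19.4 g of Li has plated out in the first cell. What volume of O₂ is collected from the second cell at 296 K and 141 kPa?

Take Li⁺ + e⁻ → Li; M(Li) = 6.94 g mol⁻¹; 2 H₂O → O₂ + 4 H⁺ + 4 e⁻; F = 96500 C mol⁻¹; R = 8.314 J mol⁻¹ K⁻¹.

n(Li) = 19.4 / 6.94 = 2.795 mol, so n(e⁻) = 1 × 2.795 = 2.795 mol.
The cells are in series, so the same 2.795 mol of electrons passes through the second cell.
2 H₂O → O₂ + 4 H⁺ + 4 e⁻ — 4 mol e⁻ per mol O₂, so n(O₂) = 2.795/4 = 0.6988 mol.
V = nRT/P = (0.6988 × 8.314 × 296) / (141 × 10³) = 0.0122 m³ = 12.2 L.

12.2 L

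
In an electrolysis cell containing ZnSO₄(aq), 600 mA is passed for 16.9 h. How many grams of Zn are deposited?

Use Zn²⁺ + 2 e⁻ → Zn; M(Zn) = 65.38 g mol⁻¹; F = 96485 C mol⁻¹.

Q = I·t = 0.6000 A × 60840 s = 36500 C.
n(e⁻) = Q/F = 36500 / 96485 = 0.3783 mol.
Zn²⁺ + 2 e⁻ → Zn, so n(Zn) = n(e⁻)/2 = 0.1892 mol.
m = n·M = 0.1892 × 65.38 = 12.4 g.

12.4 g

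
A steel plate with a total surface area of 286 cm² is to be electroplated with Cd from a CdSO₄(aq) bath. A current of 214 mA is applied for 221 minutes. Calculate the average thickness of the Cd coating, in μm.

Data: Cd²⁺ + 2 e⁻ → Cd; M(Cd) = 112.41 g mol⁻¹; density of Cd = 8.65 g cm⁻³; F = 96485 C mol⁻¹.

Q = I·t = 0.2140 × 13260 = 2838 C; n(e⁻) = 0.02941 mol.
n(Cd) = n(e⁻)/2 = 0.01471 mol, so m = 0.01471 × 112.41 = 1.653 g.
Volume = m/ρ = 1.653 / 8.65 = 0.1911 cm³.
Thickness = V/A = 0.1911 / 286 = 6.68 × 10⁻⁴ cm = 6.68 μm.

6.68 μm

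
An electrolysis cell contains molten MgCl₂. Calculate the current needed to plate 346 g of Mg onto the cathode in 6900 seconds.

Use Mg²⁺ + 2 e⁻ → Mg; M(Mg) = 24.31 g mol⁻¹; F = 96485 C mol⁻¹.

n(Mg) = 346 / 24.31 = 14.23 mol.
n(e⁻) = 2 × 14.23 = 28.47 mol.
Q = n(e⁻)·F = 28.47 × 96485 = 2747000 C.
I = Q/t = 2747000 / 6900.0 s = 398 A.

398 A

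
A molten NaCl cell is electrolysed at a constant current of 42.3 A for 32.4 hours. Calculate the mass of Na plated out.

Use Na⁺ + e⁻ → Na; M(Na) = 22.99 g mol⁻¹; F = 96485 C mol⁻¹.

1180 g

Q = I·t = 42.30 A × 116640 s = 4934000 C.
n(e⁻) = Q/F = 4934000 / 96485 = 51.14 mol.
Na⁺ + e⁻ → Na, so n(Na) = n(e⁻)/1 = 51.14 mol.
m = n·M = 51.14 × 22.99 = 1180 g.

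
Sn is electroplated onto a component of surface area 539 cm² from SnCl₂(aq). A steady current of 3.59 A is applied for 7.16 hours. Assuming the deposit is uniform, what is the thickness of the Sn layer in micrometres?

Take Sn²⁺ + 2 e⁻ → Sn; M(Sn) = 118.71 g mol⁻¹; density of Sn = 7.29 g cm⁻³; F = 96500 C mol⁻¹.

Q = I·t = 3.590 × 25776 = 92540 C; n(e⁻) = 0.9589 mol.
n(Sn) = n(e⁻)/2 = 0.4795 mol, so m = 0.4795 × 118.71 = 56.92 g.
Volume = m/ρ = 56.92 / 7.29 = 7.808 cm³.
Thickness = V/A = 7.808 / 539 = 0.0145 cm = 145 μm.

145 μm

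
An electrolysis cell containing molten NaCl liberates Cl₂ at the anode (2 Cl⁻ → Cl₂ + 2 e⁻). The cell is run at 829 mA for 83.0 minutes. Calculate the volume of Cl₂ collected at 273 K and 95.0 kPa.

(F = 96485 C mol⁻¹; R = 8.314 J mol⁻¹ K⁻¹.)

Q = I·t = 0.8290 A × 4980.0 s = 4128 C.
n(e⁻) = Q/F = 4128 / 96485 = 0.04279 mol.
2 electrons are transferred per Cl₂ molecule, so n(Cl₂) = 0.04279 / 2 = 0.02139 mol.
V = nRT/P = (0.02139 × 8.314 × 273) / (95.0 × 10³ Pa) = 5.11 × 10⁻⁴ m³ = 0.511 L.

0.511 L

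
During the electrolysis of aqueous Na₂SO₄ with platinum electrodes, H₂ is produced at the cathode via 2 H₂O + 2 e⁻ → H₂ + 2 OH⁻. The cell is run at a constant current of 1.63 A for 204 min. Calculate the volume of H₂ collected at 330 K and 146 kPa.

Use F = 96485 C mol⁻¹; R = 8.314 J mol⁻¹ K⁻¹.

1.94 L

Q = I·t = 1.630 A × 12240 s = 19950 C.
n(e⁻) = Q/F = 19950 / 96485 = 0.2068 mol.
2 electrons are transferred per H₂ molecule, so n(H₂) = 0.2068 / 2 = 0.1034 mol.
V = nRT/P = (0.1034 × 8.314 × 330) / (146 × 10³ Pa) = 0.00194 m³ = 1.94 L.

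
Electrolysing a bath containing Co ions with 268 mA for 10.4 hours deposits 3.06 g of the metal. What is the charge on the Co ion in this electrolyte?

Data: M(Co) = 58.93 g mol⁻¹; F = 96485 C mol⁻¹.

Q = I·t = 0.2680 A × 37440 s = 10030 C, so n(e⁻) = 10030/96485 = 0.1040 mol.
n(Co) deposited = 3.06 / 58.93 = 0.05193 mol.
Electrons per atom = n(e⁻)/n(Co) = 0.1040 / 0.05193 = 2.00 ≈ 2, so the ion is Co²⁺.

+2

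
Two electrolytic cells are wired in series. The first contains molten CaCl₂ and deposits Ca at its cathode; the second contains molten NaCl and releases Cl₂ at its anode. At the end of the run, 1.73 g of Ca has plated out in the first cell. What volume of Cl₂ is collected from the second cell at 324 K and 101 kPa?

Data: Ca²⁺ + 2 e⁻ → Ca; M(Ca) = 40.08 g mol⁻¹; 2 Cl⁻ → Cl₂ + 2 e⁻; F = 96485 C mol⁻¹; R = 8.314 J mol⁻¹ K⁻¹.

1.15 L

n(Ca) = 1.73 / 40.08 = 0.04316 mol, so n(e⁻) = 2 × 0.04316 = 0.08633 mol.
The cells are in series, so the same 0.08633 mol of electrons passes through the second cell.
2 Cl⁻ → Cl₂ + 2 e⁻ — 2 mol e⁻ per mol Cl₂, so n(Cl₂) = 0.08633/2 = 0.04316 mol.
V = nRT/P = (0.04316 × 8.314 × 324) / (101 × 10³) = 0.00115 m³ = 1.15 L.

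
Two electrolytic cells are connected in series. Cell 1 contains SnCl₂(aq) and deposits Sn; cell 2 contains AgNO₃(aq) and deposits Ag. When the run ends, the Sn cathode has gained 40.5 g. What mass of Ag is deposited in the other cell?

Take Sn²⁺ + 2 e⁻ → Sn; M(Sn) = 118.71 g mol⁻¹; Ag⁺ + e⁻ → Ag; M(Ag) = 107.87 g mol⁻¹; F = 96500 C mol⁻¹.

73.6 g

n(Sn) = 40.5 / 118.71 = 0.3412 mol.
Since Sn²⁺ + 2 e⁻ → Sn, n(e⁻) passed = 2 × 0.3412 = 0.6823 mol.
Cells in series carry the same charge, so the same 0.6823 mol of electrons passes through cell 2.
Ag⁺ + e⁻ → Ag, so n(Ag) = 0.6823 / 1 = 0.6823 mol.
m(Ag) = 0.6823 × 107.87 = 73.6 g.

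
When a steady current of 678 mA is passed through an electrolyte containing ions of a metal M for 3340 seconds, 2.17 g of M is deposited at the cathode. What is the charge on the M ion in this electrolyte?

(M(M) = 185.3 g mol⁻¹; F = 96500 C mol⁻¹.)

Q = I·t = 0.6780 A × 3340.0 s = 2265 C, so n(e⁻) = 2265/96500 = 0.02347 mol.
n(M) deposited = 2.17 / 185.3 = 0.01171 mol.
Electrons per atom = n(e⁻)/n(M) = 0.02347 / 0.01171 = 2.00 ≈ 2, so the ion is M²⁺.

+2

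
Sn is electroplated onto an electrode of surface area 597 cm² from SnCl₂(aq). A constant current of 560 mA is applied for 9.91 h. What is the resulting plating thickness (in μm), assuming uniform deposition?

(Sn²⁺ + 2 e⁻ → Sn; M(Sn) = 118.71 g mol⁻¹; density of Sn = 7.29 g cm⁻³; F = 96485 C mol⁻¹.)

Q = I·t = 0.5600 × 35676 = 19980 C; n(e⁻) = 0.2071 mol.
n(Sn) = n(e⁻)/2 = 0.1035 mol, so m = 0.1035 × 118.71 = 12.29 g.
Volume = m/ρ = 12.29 / 7.29 = 1.686 cm³.
Thickness = V/A = 1.686 / 597 = 0.00282 cm = 28.2 μm.

28.2 μm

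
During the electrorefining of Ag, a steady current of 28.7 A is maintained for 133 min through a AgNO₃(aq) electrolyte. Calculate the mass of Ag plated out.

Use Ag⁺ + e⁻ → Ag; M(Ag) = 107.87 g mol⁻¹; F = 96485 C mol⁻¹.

Q = I·t = 28.70 A × 7980.0 s = 229000 C.
n(e⁻) = Q/F = 229000 / 96485 = 2.374 mol.
Ag⁺ + e⁻ → Ag, so n(Ag) = n(e⁻)/1 = 2.374 mol.
m = n·M = 2.374 × 107.87 = 256 g.

256 g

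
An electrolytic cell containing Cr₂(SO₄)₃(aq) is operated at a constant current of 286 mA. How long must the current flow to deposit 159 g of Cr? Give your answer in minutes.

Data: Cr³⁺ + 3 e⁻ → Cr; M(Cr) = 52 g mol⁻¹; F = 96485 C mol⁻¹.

n(Cr) = m/M = 159 / 52 = 3.058 mol.
Each Cr atom requires 3 electrons, so n(e⁻) = 3 × 3.058 = 9.173 mol.
Q = n(e⁻)·F = 9.173 × 96485 = 885100 C.
t = Q/I = 885100 / 0.2860 A = 3095000 s = 51600 min.

51600 min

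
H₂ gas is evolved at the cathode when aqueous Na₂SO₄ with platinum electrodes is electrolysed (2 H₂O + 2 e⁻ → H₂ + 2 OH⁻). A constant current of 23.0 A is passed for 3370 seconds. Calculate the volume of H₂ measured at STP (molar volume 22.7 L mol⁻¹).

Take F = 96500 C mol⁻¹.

9.12 L

Q = I·t = 23.00 A × 3370.0 s = 77510 C.
n(e⁻) = Q/F = 77510 / 96500 = 0.8032 mol.
2 electrons are transferred per H₂ molecule, so n(H₂) = 0.8032 / 2 = 0.4016 mol.
V = n × V_m = 0.4016 × 22.7 = 9.12 L.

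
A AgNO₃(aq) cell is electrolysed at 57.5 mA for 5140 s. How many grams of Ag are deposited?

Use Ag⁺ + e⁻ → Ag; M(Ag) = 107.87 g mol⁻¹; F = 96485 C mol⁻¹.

0.330 g

Q = I·t = 0.05750 A × 5140.0 s = 295.6 C.
n(e⁻) = Q/F = 295.6 / 96485 = 0.003063 mol.
Ag⁺ + e⁻ → Ag, so n(Ag) = n(e⁻)/1 = 0.003063 mol.
m = n·M = 0.003063 × 107.87 = 0.330 g.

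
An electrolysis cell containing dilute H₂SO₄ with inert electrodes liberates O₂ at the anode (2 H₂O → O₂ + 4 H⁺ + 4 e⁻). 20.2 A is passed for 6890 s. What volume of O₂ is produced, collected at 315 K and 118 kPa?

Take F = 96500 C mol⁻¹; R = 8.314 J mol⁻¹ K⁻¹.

Q = I·t = 20.20 A × 6890.0 s = 139200 C.
n(e⁻) = Q/F = 139200 / 96500 = 1.442 mol.
4 electrons are transferred per O₂ molecule, so n(O₂) = 1.442 / 4 = 0.3606 mol.
V = nRT/P = (0.3606 × 8.314 × 315) / (118 × 10³ Pa) = 0.00800 m³ = 8.00 L.

8.00 L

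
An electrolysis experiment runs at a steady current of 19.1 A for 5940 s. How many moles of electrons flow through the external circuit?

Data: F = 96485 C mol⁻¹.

1.18 mol

Q = I·t = 19.10 A × 5940.0 s = 113500 C.
n(e⁻) = Q/F = 113500 / 96485 = 1.18 mol.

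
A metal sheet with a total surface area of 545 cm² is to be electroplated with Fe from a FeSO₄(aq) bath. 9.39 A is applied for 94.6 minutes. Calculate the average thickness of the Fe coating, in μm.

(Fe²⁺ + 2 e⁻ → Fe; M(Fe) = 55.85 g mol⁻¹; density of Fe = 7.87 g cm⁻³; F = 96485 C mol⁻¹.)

Q = I·t = 9.390 × 5676.0 = 53300 C; n(e⁻) = 0.5524 mol.
n(Fe) = n(e⁻)/2 = 0.2762 mol, so m = 0.2762 × 55.85 = 15.43 g.
Volume = m/ρ = 15.43 / 7.87 = 1.960 cm³.
Thickness = V/A = 1.960 / 545 = 0.00360 cm = 36.0 μm.

36.0 μm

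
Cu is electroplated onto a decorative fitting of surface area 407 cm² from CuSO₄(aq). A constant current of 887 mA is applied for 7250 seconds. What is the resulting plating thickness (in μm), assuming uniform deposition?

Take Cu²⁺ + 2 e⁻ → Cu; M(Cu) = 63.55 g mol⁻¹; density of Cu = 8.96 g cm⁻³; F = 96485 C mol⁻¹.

Q = I·t = 0.8870 × 7250.0 = 6431 C; n(e⁻) = 0.06665 mol.
n(Cu) = n(e⁻)/2 = 0.03333 mol, so m = 0.03333 × 63.55 = 2.118 g.
Volume = m/ρ = 2.118 / 8.96 = 0.2364 cm³.
Thickness = V/A = 0.2364 / 407 = 5.81 × 10⁻⁴ cm = 5.81 μm.

5.81 μm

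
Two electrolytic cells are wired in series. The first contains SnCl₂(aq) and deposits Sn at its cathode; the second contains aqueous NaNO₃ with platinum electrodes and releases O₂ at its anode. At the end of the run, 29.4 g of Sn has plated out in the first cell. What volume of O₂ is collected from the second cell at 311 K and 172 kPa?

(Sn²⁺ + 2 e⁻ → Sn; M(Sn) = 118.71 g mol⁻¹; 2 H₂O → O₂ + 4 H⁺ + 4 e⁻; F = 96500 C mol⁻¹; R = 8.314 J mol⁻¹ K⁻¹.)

1.86 L

n(Sn) = 29.4 / 118.71 = 0.2477 mol, so n(e⁻) = 2 × 0.2477 = 0.4953 mol.
The cells are in series, so the same 0.4953 mol of electrons passes through the second cell.
2 H₂O → O₂ + 4 H⁺ + 4 e⁻ — 4 mol e⁻ per mol O₂, so n(O₂) = 0.4953/4 = 0.1238 mol.
V = nRT/P = (0.1238 × 8.314 × 311) / (172 × 10³) = 0.00186 m³ = 1.86 L.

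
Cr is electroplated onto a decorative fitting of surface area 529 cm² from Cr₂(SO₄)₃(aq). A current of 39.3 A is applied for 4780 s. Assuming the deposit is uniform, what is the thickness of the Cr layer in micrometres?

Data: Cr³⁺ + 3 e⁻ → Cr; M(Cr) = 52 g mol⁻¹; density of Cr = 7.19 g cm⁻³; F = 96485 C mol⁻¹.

Q = I·t = 39.30 × 4780.0 = 187900 C; n(e⁻) = 1.947 mol.
n(Cr) = n(e⁻)/3 = 0.6490 mol, so m = 0.6490 × 52 = 33.75 g.
Volume = m/ρ = 33.75 / 7.19 = 4.694 cm³.
Thickness = V/A = 4.694 / 529 = 0.00887 cm = 88.7 μm.

88.7 μm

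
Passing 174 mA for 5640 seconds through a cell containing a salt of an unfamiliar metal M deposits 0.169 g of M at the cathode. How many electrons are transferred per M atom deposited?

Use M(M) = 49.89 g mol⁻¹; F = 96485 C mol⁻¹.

Q = I·t = 0.1740 A × 5640.0 s = 981.4 C, so n(e⁻) = 981.4/96485 = 0.01017 mol.
n(M) deposited = 0.169 / 49.89 = 0.003387 mol.
Electrons per atom = n(e⁻)/n(M) = 0.01017 / 0.003387 = 3.00 ≈ 3, so the ion is M³⁺.

3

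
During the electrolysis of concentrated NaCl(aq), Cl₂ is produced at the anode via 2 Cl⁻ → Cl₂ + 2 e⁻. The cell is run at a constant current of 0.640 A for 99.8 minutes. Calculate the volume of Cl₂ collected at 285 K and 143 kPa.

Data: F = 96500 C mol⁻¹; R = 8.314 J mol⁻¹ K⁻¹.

0.329 L

Q = I·t = 0.6400 A × 5988.0 s = 3832 C.
n(e⁻) = Q/F = 3832 / 96500 = 0.03971 mol.
2 electrons are transferred per Cl₂ molecule, so n(Cl₂) = 0.03971 / 2 = 0.01986 mol.
V = nRT/P = (0.01986 × 8.314 × 285) / (143 × 10³ Pa) = 3.29 × 10⁻⁴ m³ = 0.329 L.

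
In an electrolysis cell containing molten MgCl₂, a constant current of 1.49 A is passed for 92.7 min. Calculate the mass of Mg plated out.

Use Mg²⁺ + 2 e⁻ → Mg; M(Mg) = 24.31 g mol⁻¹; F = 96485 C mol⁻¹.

Q = I·t = 1.490 A × 5562.0 s = 8287 C.
n(e⁻) = Q/F = 8287 / 96485 = 0.08589 mol.
Mg²⁺ + 2 e⁻ → Mg, so n(Mg) = n(e⁻)/2 = 0.04295 mol.
m = n·M = 0.04295 × 24.31 = 1.04 g.

1.04 g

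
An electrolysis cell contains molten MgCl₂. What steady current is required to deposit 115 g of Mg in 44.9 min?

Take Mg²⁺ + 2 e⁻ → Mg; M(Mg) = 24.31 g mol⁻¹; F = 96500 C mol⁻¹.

339 A

n(Mg) = 115 / 24.31 = 4.731 mol.
n(e⁻) = 2 × 4.731 = 9.461 mol.
Q = n(e⁻)·F = 9.461 × 96500 = 913000 C.
I = Q/t = 913000 / 2694.0 s = 339 A.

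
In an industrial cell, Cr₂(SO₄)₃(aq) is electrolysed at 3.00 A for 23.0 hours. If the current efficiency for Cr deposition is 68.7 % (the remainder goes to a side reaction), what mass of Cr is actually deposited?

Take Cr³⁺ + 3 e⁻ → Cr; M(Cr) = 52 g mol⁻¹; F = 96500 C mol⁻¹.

Q = I·t = 3.000 × 82800 = 248400 C.
n(e⁻) = 248400/96500 = 2.574 mol; theoretically n(Cr) = 2.574/3 = 0.8580 mol, m_theo = 44.62 g.
At 68.7 % efficiency, m_actual = 0.687 × 44.62 = 30.7 g.

30.7 g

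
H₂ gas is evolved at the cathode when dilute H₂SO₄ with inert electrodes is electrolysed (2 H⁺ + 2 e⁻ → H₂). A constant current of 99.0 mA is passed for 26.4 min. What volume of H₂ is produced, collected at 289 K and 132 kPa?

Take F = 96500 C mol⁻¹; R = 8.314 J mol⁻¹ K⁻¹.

Q = I·t = 0.09900 A × 1584.0 s = 156.8 C.
n(e⁻) = Q/F = 156.8 / 96500 = 0.001625 mol.
2 electrons are transferred per H₂ molecule, so n(H₂) = 0.001625 / 2 = 0.0008125 mol.
V = nRT/P = (0.0008125 × 8.314 × 289) / (132 × 10³ Pa) = 1.48 × 10⁻⁵ m³ = 0.0148 L.

0.0148 L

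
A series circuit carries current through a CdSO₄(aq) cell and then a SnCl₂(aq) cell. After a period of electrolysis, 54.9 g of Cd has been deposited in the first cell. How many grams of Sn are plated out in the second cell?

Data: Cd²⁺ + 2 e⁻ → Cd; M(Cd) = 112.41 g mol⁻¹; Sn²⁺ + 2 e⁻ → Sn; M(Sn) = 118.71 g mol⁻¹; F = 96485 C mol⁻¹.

58.0 g

n(Cd) = 54.9 / 112.41 = 0.4884 mol.
Since Cd²⁺ + 2 e⁻ → Cd, n(e⁻) passed = 2 × 0.4884 = 0.9768 mol.
Cells in series carry the same charge, so the same 0.9768 mol of electrons passes through cell 2.
Sn²⁺ + 2 e⁻ → Sn, so n(Sn) = 0.9768 / 2 = 0.4884 mol.
m(Sn) = 0.4884 × 118.71 = 58.0 g.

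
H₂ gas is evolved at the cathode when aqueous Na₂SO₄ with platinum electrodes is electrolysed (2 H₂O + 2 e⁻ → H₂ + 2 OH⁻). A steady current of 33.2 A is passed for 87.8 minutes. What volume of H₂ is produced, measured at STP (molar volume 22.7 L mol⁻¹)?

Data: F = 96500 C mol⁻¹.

Q = I·t = 33.20 A × 5268.0 s = 174900 C.
n(e⁻) = Q/F = 174900 / 96500 = 1.812 mol.
2 electrons are transferred per H₂ molecule, so n(H₂) = 1.812 / 2 = 0.9062 mol.
V = n × V_m = 0.9062 × 22.7 = 20.6 L.

20.6 L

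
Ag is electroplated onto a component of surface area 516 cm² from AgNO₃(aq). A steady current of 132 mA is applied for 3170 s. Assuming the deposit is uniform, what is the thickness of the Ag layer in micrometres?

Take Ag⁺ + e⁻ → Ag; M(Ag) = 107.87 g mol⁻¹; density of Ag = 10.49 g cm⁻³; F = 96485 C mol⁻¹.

0.864 μm

Q = I·t = 0.1320 × 3170.0 = 418.4 C; n(e⁻) = 0.004337 mol.
n(Ag) = n(e⁻)/1 = 0.004337 mol, so m = 0.004337 × 107.87 = 0.4678 g.
Volume = m/ρ = 0.4678 / 10.49 = 0.04460 cm³.
Thickness = V/A = 0.04460 / 516 = 8.64 × 10⁻⁵ cm = 0.864 μm.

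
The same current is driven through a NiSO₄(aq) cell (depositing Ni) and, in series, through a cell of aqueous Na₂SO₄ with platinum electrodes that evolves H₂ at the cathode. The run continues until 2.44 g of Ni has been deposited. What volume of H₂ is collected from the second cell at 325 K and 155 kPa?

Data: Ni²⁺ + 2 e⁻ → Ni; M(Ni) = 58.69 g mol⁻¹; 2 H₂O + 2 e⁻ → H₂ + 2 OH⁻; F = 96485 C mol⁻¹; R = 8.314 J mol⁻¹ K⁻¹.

n(Ni) = 2.44 / 58.69 = 0.04157 mol, so n(e⁻) = 2 × 0.04157 = 0.08315 mol.
The cells are in series, so the same 0.08315 mol of electrons passes through the second cell.
2 H₂O + 2 e⁻ → H₂ + 2 OH⁻ — 2 mol e⁻ per mol H₂, so n(H₂) = 0.08315/2 = 0.04157 mol.
V = nRT/P = (0.04157 × 8.314 × 325) / (155 × 10³) = 7.25 × 10⁻⁴ m³ = 0.725 L.

0.725 L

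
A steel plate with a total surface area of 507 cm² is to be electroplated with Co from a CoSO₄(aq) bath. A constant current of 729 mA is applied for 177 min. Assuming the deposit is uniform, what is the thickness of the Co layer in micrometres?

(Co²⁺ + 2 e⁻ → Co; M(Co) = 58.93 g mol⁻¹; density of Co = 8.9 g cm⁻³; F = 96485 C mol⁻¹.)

5.24 μm

Q = I·t = 0.7290 × 10620 = 7742 C; n(e⁻) = 0.08024 mol.
n(Co) = n(e⁻)/2 = 0.04012 mol, so m = 0.04012 × 58.93 = 2.364 g.
Volume = m/ρ = 2.364 / 8.9 = 0.2656 cm³.
Thickness = V/A = 0.2656 / 507 = 5.24 × 10⁻⁴ cm = 5.24 μm.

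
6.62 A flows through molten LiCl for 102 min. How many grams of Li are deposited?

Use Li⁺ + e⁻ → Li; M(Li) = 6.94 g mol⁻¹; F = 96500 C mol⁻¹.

Q = I·t = 6.620 A × 6120.0 s = 40510 C.
n(e⁻) = Q/F = 40510 / 96500 = 0.4198 mol.
Li⁺ + e⁻ → Li, so n(Li) = n(e⁻)/1 = 0.4198 mol.
m = n·M = 0.4198 × 6.94 = 2.91 g.

2.91 g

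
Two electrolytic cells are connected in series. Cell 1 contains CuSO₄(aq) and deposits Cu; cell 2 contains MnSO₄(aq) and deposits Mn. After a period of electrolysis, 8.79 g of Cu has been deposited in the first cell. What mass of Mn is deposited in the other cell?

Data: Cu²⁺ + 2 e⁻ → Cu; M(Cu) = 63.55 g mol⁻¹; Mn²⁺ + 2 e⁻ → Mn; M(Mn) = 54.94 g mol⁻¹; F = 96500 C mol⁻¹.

7.60 g

n(Cu) = 8.79 / 63.55 = 0.1383 mol.
Since Cu²⁺ + 2 e⁻ → Cu, n(e⁻) passed = 2 × 0.1383 = 0.2766 mol.
Cells in series carry the same charge, so the same 0.2766 mol of electrons passes through cell 2.
Mn²⁺ + 2 e⁻ → Mn, so n(Mn) = 0.2766 / 2 = 0.1383 mol.
m(Mn) = 0.1383 × 54.94 = 7.60 g.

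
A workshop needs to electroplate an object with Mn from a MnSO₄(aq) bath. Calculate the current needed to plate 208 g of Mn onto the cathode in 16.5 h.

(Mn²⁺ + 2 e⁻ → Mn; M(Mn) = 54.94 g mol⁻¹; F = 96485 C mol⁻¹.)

12.3 A

n(Mn) = 208 / 54.94 = 3.786 mol.
n(e⁻) = 2 × 3.786 = 7.572 mol.
Q = n(e⁻)·F = 7.572 × 96485 = 730600 C.
I = Q/t = 730600 / 59400 s = 12.3 A.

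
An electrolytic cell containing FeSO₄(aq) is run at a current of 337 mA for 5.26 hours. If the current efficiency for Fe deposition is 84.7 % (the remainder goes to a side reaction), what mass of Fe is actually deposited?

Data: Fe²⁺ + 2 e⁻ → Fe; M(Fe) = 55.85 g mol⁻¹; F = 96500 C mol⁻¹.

Q = I·t = 0.3370 × 18936 = 6381 C.
n(e⁻) = 6381/96500 = 0.06613 mol; theoretically n(Fe) = 0.06613/2 = 0.03306 mol, m_theo = 1.847 g.
At 84.7 % efficiency, m_actual = 0.847 × 1.847 = 1.56 g.

1.56 g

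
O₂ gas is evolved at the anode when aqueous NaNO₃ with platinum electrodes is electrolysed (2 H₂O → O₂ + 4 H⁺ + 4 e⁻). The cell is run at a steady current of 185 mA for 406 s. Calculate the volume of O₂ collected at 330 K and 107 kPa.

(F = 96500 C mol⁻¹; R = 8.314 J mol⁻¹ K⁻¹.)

Q = I·t = 0.1850 A × 406.00 s = 75.11 C.
n(e⁻) = Q/F = 75.11 / 96500 = 0.0007783 mol.
4 electrons are transferred per O₂ molecule, so n(O₂) = 0.0007783 / 4 = 0.0001946 mol.
V = nRT/P = (0.0001946 × 8.314 × 330) / (107 × 10³ Pa) = 4.99 × 10⁻⁶ m³ = 0.00499 L.

0.00499 L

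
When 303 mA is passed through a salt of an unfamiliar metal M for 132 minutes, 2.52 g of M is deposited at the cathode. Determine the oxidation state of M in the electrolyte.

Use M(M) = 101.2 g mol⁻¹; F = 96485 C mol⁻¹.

Q = I·t = 0.3030 A × 7920.0 s = 2400 C, so n(e⁻) = 2400/96485 = 0.02487 mol.
n(M) deposited = 2.52 / 101.2 = 0.02490 mol.
Electrons per atom = n(e⁻)/n(M) = 0.02487 / 0.02490 = 0.999 ≈ 1, so the ion is M⁺.

+1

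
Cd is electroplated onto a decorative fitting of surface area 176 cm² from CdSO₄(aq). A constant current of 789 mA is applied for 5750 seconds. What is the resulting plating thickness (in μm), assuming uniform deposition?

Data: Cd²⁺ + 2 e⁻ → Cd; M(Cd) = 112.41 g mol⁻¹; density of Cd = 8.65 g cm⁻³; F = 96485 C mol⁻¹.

Q = I·t = 0.7890 × 5750.0 = 4537 C; n(e⁻) = 0.04702 mol.
n(Cd) = n(e⁻)/2 = 0.02351 mol, so m = 0.02351 × 112.41 = 2.643 g.
Volume = m/ρ = 2.643 / 8.65 = 0.3055 cm³.
Thickness = V/A = 0.3055 / 176 = 0.00174 cm = 17.4 μm.

17.4 μm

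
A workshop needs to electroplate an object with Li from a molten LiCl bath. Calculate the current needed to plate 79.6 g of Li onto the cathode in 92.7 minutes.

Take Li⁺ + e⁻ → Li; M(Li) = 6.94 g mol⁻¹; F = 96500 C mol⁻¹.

199 A

n(Li) = 79.6 / 6.94 = 11.47 mol.
n(e⁻) = 1 × 11.47 = 11.47 mol.
Q = n(e⁻)·F = 11.47 × 96500 = 1107000 C.
I = Q/t = 1107000 / 5562.0 s = 199 A.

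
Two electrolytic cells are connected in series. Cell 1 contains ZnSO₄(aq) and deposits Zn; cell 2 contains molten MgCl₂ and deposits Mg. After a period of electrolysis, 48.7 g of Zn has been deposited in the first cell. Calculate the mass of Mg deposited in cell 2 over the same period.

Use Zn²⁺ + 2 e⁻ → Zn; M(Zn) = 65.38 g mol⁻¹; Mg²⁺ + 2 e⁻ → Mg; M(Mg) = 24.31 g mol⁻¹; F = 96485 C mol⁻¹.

n(Zn) = 48.7 / 65.38 = 0.7449 mol.
Since Zn²⁺ + 2 e⁻ → Zn, n(e⁻) passed = 2 × 0.7449 = 1.490 mol.
Cells in series carry the same charge, so the same 1.490 mol of electrons passes through cell 2.
Mg²⁺ + 2 e⁻ → Mg, so n(Mg) = 1.490 / 2 = 0.7449 mol.
m(Mg) = 0.7449 × 24.31 = 18.1 g.

18.1 g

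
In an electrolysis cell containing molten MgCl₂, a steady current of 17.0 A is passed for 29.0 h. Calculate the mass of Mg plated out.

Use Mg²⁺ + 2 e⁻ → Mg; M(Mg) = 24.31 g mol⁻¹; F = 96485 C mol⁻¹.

224 g

Q = I·t = 17.00 A × 104400 s = 1775000 C.
n(e⁻) = Q/F = 1775000 / 96485 = 18.39 mol.
Mg²⁺ + 2 e⁻ → Mg, so n(Mg) = n(e⁻)/2 = 9.197 mol.
m = n·M = 9.197 × 24.31 = 224 g.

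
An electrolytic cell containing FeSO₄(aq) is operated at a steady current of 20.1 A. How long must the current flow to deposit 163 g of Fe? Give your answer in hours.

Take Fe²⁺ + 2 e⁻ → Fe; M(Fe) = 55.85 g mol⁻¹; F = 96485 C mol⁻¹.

7.78 h

n(Fe) = m/M = 163 / 55.85 = 2.919 mol.
Each Fe atom requires 2 electrons, so n(e⁻) = 2 × 2.919 = 5.837 mol.
Q = n(e⁻)·F = 5.837 × 96485 = 563200 C.
t = Q/I = 563200 / 20.10 A = 28020 s = 7.78 h.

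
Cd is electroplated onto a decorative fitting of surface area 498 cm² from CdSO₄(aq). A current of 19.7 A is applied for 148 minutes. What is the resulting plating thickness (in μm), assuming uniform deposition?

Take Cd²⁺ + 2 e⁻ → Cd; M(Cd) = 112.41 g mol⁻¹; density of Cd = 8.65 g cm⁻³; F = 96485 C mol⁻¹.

237 μm

Q = I·t = 19.70 × 8880.0 = 174900 C; n(e⁻) = 1.813 mol.
n(Cd) = n(e⁻)/2 = 0.9065 mol, so m = 0.9065 × 112.41 = 101.9 g.
Volume = m/ρ = 101.9 / 8.65 = 11.78 cm³.
Thickness = V/A = 11.78 / 498 = 0.0237 cm = 237 μm.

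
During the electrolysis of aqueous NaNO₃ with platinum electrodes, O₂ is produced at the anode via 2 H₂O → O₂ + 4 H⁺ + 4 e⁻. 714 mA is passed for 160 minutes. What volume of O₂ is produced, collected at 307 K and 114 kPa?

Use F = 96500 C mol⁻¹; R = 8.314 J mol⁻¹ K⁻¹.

0.398 L

Q = I·t = 0.7140 A × 9600.0 s = 6854 C.
n(e⁻) = Q/F = 6854 / 96500 = 0.07103 mol.
4 electrons are transferred per O₂ molecule, so n(O₂) = 0.07103 / 4 = 0.01776 mol.
V = nRT/P = (0.01776 × 8.314 × 307) / (114 × 10³ Pa) = 3.98 × 10⁻⁴ m³ = 0.398 L.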